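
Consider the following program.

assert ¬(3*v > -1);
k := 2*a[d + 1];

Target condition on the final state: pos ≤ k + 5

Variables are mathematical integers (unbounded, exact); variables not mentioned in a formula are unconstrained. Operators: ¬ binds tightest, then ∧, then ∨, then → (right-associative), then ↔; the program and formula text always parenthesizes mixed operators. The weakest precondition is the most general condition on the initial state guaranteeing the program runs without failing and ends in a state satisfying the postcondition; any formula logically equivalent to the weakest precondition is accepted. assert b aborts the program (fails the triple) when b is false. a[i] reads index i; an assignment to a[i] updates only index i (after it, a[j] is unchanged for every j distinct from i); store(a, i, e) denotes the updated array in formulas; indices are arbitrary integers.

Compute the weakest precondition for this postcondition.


Working backward. After the program, pos ≤ k + 5 must hold.
Before k := 2*a[d + 1]: pos ≤ 2*a[d + 1] + 5
Before assert ¬(3*v > -1): (¬(3*v > -1)) ∧ pos ≤ 2*a[d + 1] + 5
Answer: WP = (¬(3*v > -1)) ∧ pos ≤ 2*a[d + 1] + 5


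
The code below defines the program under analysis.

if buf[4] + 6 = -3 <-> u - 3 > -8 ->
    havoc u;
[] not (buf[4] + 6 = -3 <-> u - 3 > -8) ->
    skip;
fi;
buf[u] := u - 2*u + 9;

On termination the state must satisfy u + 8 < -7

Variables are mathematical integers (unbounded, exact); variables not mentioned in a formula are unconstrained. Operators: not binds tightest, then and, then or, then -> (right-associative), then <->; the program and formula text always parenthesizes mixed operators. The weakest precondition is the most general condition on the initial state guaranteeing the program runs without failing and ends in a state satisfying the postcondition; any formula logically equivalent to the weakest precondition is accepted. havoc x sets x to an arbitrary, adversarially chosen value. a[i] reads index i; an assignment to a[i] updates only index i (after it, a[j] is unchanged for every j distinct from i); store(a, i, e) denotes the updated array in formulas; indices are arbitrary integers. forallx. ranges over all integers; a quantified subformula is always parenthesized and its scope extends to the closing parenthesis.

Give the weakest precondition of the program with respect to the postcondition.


Working backward. After the program, the postcondition u + 8 < -7 must hold; in canonical form it is u < -15.
Before buf[u] := u - 2*u + 9: u < -15
Then branch requires forall u_1. u_1 < -15; else branch requires u < -15.
Before the if: ((buf[4] = -9 <-> u > -5) -> (forall u_1. u_1 < -15)) and ((not (buf[4] = -9 <-> u > -5)) -> u < -15)
Answer: WP = ((buf[4] = -9 <-> u > -5) -> (forall u_1. u_1 < -15)) and ((not (buf[4] = -9 <-> u > -5)) -> u < -15)


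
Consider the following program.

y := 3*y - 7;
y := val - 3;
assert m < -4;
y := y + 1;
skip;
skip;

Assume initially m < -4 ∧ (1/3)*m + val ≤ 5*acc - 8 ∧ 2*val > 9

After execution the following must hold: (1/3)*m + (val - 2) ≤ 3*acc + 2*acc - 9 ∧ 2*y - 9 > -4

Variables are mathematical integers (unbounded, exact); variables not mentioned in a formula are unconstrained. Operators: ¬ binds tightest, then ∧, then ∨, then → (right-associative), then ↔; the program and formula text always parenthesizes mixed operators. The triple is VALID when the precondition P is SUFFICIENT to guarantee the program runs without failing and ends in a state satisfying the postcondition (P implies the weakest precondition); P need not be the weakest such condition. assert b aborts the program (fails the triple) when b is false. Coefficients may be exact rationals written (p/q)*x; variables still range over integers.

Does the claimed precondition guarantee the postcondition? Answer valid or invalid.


Working backward. After the program, the postcondition (1/3)*m + (val - 2) ≤ 3*acc + 2*acc - 9 ∧ 2*y - 9 > -4 must hold; in canonical form it is (1/3)*m + val ≤ 5*acc - 7 ∧ 2*y > 5.
Before skip: (1/3)*m + val ≤ 5*acc - 7 ∧ 2*y > 5
Before skip: (1/3)*m + val ≤ 5*acc - 7 ∧ 2*y > 5
Before y := y + 1: (1/3)*m + val ≤ 5*acc - 7 ∧ 2*y > 3
Before assert m < -4: m < -4 ∧ (1/3)*m + val ≤ 5*acc - 7 ∧ 2*y > 3
Before y := val - 3: m < -4 ∧ (1/3)*m + val ≤ 5*acc - 7 ∧ 2*val > 9
Before y := 3*y - 7: m < -4 ∧ (1/3)*m + val ≤ 5*acc - 7 ∧ 2*val > 9
The weakest precondition is m < -4 ∧ (1/3)*m + val ≤ 5*acc - 7 ∧ 2*val > 9.
Check whether m < -4 ∧ (1/3)*m + val ≤ 5*acc - 8 ∧ 2*val > 9 implies it.
Every state satisfying the precondition satisfies the weakest precondition: the implication holds.
Answer: valid


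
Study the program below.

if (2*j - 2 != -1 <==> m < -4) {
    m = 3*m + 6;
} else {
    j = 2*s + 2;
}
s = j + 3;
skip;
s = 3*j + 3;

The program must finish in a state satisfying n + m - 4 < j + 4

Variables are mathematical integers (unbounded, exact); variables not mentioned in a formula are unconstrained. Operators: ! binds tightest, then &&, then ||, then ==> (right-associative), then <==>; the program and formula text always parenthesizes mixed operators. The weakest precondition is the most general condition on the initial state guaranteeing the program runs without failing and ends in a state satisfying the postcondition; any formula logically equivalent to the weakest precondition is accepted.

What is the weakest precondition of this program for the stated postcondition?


Working backward. After the program, the postcondition n + m - 4 < j + 4 must hold; in canonical form it is m + n < j + 8.
Before s := 3*j + 3: m + n < j + 8
Before skip: m + n < j + 8
Before s := j + 3: m + n < j + 8
Then branch requires 3*m + n < j + 2; else branch requires m + n < 2*s + 10.
Before the if: ((2*j != 1 <==> m < -4) ==> 3*m + n < j + 2) && ((!(2*j != 1 <==> m < -4)) ==> m + n < 2*s + 10)
Answer: WP = ((2*j != 1 <==> m < -4) ==> 3*m + n < j + 2) && ((!(2*j != 1 <==> m < -4)) ==> m + n < 2*s + 10)


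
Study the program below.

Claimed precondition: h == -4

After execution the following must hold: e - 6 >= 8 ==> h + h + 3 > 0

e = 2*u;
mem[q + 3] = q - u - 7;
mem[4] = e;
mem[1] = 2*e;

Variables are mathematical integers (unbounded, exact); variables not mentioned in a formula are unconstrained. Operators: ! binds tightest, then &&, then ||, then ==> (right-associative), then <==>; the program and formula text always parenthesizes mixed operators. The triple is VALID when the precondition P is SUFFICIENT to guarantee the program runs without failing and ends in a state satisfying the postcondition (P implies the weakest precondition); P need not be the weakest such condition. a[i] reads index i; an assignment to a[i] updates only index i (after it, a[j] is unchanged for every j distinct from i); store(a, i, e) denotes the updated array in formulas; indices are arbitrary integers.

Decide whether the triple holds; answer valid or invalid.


Working backward. After the program, the postcondition e - 6 >= 8 ==> h + h + 3 > 0 must hold; in canonical form it is e >= 14 ==> 2*h > -3.
Before mem[1] := 2*e: e >= 14 ==> 2*h > -3
Before mem[4] := e: e >= 14 ==> 2*h > -3
Before mem[q + 3] := q - u - 7: e >= 14 ==> 2*h > -3
Before e := 2*u: 2*u >= 14 ==> 2*h > -3
The weakest precondition is 2*u >= 14 ==> 2*h > -3.
Check whether h == -4 implies it.
Countermodel: at the initial state h = -4, u = 7, the precondition holds but the weakest precondition fails.
Answer: invalid


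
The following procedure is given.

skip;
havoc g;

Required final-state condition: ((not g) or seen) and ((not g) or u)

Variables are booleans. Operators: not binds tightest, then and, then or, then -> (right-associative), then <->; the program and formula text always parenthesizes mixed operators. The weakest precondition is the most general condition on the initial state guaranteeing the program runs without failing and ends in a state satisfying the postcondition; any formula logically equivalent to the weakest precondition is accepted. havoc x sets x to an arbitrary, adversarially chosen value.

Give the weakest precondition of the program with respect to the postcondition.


Working backward. After the program, ((not g) or seen) and ((not g) or u) must hold.
Before havoc g: seen and u
Before skip: seen and u
Answer: WP = seen and u


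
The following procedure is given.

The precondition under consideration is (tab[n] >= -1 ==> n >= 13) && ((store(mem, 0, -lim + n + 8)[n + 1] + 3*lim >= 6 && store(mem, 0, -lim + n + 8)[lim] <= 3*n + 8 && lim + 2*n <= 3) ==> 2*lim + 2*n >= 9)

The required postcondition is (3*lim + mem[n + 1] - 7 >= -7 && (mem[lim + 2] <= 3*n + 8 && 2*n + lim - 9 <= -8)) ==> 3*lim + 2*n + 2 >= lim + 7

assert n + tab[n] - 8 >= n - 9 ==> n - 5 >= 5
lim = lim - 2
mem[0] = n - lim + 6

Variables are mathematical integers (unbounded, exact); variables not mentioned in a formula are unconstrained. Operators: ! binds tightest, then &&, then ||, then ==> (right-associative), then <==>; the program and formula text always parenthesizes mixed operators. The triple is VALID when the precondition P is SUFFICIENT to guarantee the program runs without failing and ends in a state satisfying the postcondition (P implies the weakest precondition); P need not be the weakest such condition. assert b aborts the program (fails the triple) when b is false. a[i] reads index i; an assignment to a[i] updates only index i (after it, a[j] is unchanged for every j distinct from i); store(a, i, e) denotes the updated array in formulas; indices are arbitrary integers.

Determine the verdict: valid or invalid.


Working backward. After the program, the postcondition (3*lim + mem[n + 1] - 7 >= -7 && (mem[lim + 2] <= 3*n + 8 && 2*n + lim - 9 <= -8)) ==> 3*lim + 2*n + 2 >= lim + 7 must hold; in canonical form it is (mem[n + 1] + 3*lim >= 0 && mem[lim + 2] <= 3*n + 8 && lim + 2*n <= 1) ==> 2*lim + 2*n >= 5.
Before mem[0] := n - lim + 6: (store(mem, 0, -lim + n + 6)[n + 1] + 3*lim >= 0 && store(mem, 0, -lim + n + 6)[lim + 2] <= 3*n + 8 && lim + 2*n <= 1) ==> 2*lim + 2*n >= 5
Before lim := lim - 2: (store(mem, 0, -lim + n + 8)[n + 1] + 3*lim >= 6 && store(mem, 0, -lim + n + 8)[lim] <= 3*n + 8 && lim + 2*n <= 3) ==> 2*lim + 2*n >= 9
Before assert n + tab[n] - 8 >= n - 9 ==> n - 5 >= 5: (tab[n] >= -1 ==> n >= 10) && ((store(mem, 0, -lim + n + 8)[n + 1] + 3*lim >= 6 && store(mem, 0, -lim + n + 8)[lim] <= 3*n + 8 && lim + 2*n <= 3) ==> 2*lim + 2*n >= 9)
The weakest precondition is (tab[n] >= -1 ==> n >= 10) && ((store(mem, 0, -lim + n + 8)[n + 1] + 3*lim >= 6 && store(mem, 0, -lim + n + 8)[lim] <= 3*n + 8 && lim + 2*n <= 3) ==> 2*lim + 2*n >= 9).
Check whether (tab[n] >= -1 ==> n >= 13) && ((store(mem, 0, -lim + n + 8)[n + 1] + 3*lim >= 6 && store(mem, 0, -lim + n + 8)[lim] <= 3*n + 8 && lim + 2*n <= 3) ==> 2*lim + 2*n >= 9) implies it.
Every state satisfying the precondition satisfies the weakest precondition: the implication holds.
Answer: valid


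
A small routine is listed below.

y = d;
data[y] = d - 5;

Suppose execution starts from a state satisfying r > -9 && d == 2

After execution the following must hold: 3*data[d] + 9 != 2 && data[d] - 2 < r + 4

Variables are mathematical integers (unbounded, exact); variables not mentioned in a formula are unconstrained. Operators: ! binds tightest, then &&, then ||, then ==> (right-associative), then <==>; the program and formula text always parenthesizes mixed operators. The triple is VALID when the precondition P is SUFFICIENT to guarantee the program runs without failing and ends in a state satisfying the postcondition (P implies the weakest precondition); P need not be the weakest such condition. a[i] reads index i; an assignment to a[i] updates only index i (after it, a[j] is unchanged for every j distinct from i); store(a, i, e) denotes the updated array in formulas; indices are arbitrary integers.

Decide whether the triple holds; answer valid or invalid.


Working backward. After the program, the postcondition 3*data[d] + 9 != 2 && data[d] - 2 < r + 4 must hold; in canonical form it is 3*data[d] != -7 && data[d] < r + 6.
Before data[y] := d - 5: 3*store(data, y, d - 5)[d] != -7 && store(data, y, d - 5)[d] < r + 6
Before y := d: 3*store(data, d, d - 5)[d] != -7 && store(data, d, d - 5)[d] < r + 6
The weakest precondition is 3*store(data, d, d - 5)[d] != -7 && store(data, d, d - 5)[d] < r + 6.
Check whether r > -9 && d == 2 implies it.
Every state satisfying the precondition satisfies the weakest precondition: the implication holds.
Answer: valid


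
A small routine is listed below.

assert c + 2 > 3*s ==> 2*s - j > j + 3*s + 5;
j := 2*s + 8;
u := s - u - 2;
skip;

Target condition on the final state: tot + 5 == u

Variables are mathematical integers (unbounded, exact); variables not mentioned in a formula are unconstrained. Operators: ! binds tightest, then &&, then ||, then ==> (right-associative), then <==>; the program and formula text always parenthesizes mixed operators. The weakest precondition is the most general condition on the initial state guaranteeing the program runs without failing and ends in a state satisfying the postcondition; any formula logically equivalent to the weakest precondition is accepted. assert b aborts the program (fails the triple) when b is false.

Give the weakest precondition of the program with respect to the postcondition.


Working backward. After the program, the postcondition tot + 5 == u must hold; in canonical form it is tot == u - 5.
Before skip: tot == u - 5
Before u := s - u - 2: tot + u == s - 7
Before j := 2*s + 8: tot + u == s - 7
Before assert c + 2 > 3*s ==> 2*s - j > j + 3*s + 5: (c > 3*s - 2 ==> 2*j + s < -5) && tot + u == s - 7
Answer: WP = (c > 3*s - 2 ==> 2*j + s < -5) && tot + u == s - 7


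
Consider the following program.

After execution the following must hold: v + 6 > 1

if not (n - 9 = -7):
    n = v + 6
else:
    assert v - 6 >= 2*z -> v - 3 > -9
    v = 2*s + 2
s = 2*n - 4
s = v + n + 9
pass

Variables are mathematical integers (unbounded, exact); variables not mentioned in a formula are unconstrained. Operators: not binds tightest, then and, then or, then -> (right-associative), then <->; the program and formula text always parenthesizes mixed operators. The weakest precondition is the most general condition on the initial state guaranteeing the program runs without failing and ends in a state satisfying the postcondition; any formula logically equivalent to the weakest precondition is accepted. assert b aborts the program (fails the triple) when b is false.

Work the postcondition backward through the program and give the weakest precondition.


Working backward. After the program, the postcondition v + 6 > 1 must hold; in canonical form it is v > -5.
Before skip: v > -5
Before s := v + n + 9: v > -5
Before s := 2*n - 4: v > -5
Then branch requires v > -5; else branch requires (v >= 2*z + 6 -> v > -6) and 2*s > -7.
Before the if: ((not (n = 2)) -> v > -5) and (n = 2 -> ((v >= 2*z + 6 -> v > -6) and 2*s > -7))
Answer: WP = ((not (n = 2)) -> v > -5) and (n = 2 -> ((v >= 2*z + 6 -> v > -6) and 2*s > -7))


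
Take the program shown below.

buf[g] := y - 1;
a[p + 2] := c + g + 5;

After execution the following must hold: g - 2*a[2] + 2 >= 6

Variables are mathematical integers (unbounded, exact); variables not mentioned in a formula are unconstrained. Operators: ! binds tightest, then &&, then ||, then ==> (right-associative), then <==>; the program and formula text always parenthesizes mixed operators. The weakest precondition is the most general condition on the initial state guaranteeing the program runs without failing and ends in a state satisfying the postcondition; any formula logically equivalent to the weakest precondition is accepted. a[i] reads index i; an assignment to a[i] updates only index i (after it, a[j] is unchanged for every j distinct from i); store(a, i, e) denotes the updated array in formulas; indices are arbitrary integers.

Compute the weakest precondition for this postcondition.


Working backward. After the program, the postcondition g - 2*a[2] + 2 >= 6 must hold; in canonical form it is g >= 2*a[2] + 4.
Before a[p + 2] := c + g + 5: g >= 2*store(a, p + 2, c + g + 5)[2] + 4
Before buf[g] := y - 1: g >= 2*store(a, p + 2, c + g + 5)[2] + 4
Answer: WP = g >= 2*store(a, p + 2, c + g + 5)[2] + 4


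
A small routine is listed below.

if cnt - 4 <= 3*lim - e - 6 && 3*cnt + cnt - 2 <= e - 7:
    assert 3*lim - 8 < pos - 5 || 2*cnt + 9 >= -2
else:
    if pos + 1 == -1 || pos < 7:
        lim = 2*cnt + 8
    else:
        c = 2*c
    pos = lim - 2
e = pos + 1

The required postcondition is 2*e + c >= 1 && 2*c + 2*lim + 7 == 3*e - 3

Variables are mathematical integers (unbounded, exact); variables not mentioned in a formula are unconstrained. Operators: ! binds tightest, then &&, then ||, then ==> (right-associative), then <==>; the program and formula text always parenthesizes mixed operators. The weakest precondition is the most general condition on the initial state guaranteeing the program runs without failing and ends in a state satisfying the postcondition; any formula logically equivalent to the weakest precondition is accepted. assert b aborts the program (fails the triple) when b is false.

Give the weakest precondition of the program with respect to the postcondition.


Working backward. After the program, the postcondition 2*e + c >= 1 && 2*c + 2*lim + 7 == 3*e - 3 must hold; in canonical form it is c + 2*e >= 1 && 2*c + 2*lim == 3*e - 10.
Before e := pos + 1: c + 2*pos >= -1 && 2*c + 2*lim == 3*pos - 7
Then branch requires (3*lim < pos + 3 || 2*cnt >= -11) && c + 2*pos >= -1 && 2*c + 2*lim == 3*pos - 7; else branch requires ((pos == -2 || pos < 7) ==> (c + 4*cnt >= -13 && 2*c == 2*cnt - 5)) && ((!(pos == -2 || pos < 7)) ==> (2*c + 2*lim >= 3 && 4*c == lim - 13)).
Before the if: ((cnt + e <= 3*lim - 2 && 4*cnt <= e - 5) ==> ((3*lim < pos + 3 || 2*cnt >= -11) && c + 2*pos >= -1 && 2*c + 2*lim == 3*pos - 7)) && ((!(cnt + e <= 3*lim - 2 && 4*cnt <= e - 5)) ==> (((pos == -2 || pos < 7) ==> (c + 4*cnt >= -13 && 2*c == 2*cnt - 5)) && ((!(pos == -2 || pos < 7)) ==> (2*c + 2*lim >= 3 && 4*c == lim - 13))))
Answer: WP = ((cnt + e <= 3*lim - 2 && 4*cnt <= e - 5) ==> ((3*lim < pos + 3 || 2*cnt >= -11) && c + 2*pos >= -1 && 2*c + 2*lim == 3*pos - 7)) && ((!(cnt + e <= 3*lim - 2 && 4*cnt <= e - 5)) ==> (((pos == -2 || pos < 7) ==> (c + 4*cnt >= -13 && 2*c == 2*cnt - 5)) && ((!(pos == -2 || pos < 7)) ==> (2*c + 2*lim >= 3 && 4*c == lim - 13))))


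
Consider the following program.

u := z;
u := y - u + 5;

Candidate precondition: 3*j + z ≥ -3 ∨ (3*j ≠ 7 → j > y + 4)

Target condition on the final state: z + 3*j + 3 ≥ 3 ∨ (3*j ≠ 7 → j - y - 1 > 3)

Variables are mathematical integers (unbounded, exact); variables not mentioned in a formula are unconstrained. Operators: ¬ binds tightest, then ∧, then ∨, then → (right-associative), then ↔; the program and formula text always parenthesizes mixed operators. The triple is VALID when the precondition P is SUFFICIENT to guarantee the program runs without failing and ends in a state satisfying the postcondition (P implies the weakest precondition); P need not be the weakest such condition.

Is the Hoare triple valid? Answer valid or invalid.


Working backward. After the program, the postcondition z + 3*j + 3 ≥ 3 ∨ (3*j ≠ 7 → j - y - 1 > 3) must hold; in canonical form it is 3*j + z ≥ 0 ∨ (3*j ≠ 7 → j > y + 4).
Before u := y - u + 5: 3*j + z ≥ 0 ∨ (3*j ≠ 7 → j > y + 4)
Before u := z: 3*j + z ≥ 0 ∨ (3*j ≠ 7 → j > y + 4)
The weakest precondition is 3*j + z ≥ 0 ∨ (3*j ≠ 7 → j > y + 4).
Check whether 3*j + z ≥ -3 ∨ (3*j ≠ 7 → j > y + 4) implies it.
Countermodel: at the initial state j = 0, y = -4, z = -3, the precondition holds but the weakest precondition fails.
Answer: invalid


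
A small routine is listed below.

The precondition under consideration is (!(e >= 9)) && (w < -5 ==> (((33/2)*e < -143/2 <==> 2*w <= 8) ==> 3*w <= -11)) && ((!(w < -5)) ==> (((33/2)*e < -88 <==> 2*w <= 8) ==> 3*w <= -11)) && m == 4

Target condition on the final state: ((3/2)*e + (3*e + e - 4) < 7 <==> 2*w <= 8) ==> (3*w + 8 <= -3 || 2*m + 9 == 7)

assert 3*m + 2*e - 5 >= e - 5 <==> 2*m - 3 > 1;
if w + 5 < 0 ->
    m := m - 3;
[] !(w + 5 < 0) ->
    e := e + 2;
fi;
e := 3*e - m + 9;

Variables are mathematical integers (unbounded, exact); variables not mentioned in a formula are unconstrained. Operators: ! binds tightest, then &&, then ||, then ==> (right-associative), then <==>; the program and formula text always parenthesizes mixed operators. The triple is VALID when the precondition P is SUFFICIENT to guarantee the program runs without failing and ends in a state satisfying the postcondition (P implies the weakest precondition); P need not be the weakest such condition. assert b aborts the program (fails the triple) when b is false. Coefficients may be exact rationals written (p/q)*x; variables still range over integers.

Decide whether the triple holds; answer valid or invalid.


Working backward. After the program, the postcondition ((3/2)*e + (3*e + e - 4) < 7 <==> 2*w <= 8) ==> (3*w + 8 <= -3 || 2*m + 9 == 7) must hold; in canonical form it is ((11/2)*e < 11 <==> 2*w <= 8) ==> (3*w <= -11 || 2*m == -2).
Before e := 3*e - m + 9: ((33/2)*e < (11/2)*m - 77/2 <==> 2*w <= 8) ==> (3*w <= -11 || 2*m == -2)
Then branch requires ((33/2)*e < (11/2)*m - 55 <==> 2*w <= 8) ==> (3*w <= -11 || 2*m == 4); else branch requires ((33/2)*e < (11/2)*m - 143/2 <==> 2*w <= 8) ==> (3*w <= -11 || 2*m == -2).
Before the if: (w < -5 ==> (((33/2)*e < (11/2)*m - 55 <==> 2*w <= 8) ==> (3*w <= -11 || 2*m == 4))) && ((!(w < -5)) ==> (((33/2)*e < (11/2)*m - 143/2 <==> 2*w <= 8) ==> (3*w <= -11 || 2*m == -2)))
Before assert 3*m + 2*e - 5 >= e - 5 <==> 2*m - 3 > 1: (e + 3*m >= 0 <==> 2*m > 4) && (w < -5 ==> (((33/2)*e < (11/2)*m - 55 <==> 2*w <= 8) ==> (3*w <= -11 || 2*m == 4))) && ((!(w < -5)) ==> (((33/2)*e < (11/2)*m - 143/2 <==> 2*w <= 8) ==> (3*w <= -11 || 2*m == -2)))
The weakest precondition is (e + 3*m >= 0 <==> 2*m > 4) && (w < -5 ==> (((33/2)*e < (11/2)*m - 55 <==> 2*w <= 8) ==> (3*w <= -11 || 2*m == 4))) && ((!(w < -5)) ==> (((33/2)*e < (11/2)*m - 143/2 <==> 2*w <= 8) ==> (3*w <= -11 || 2*m == -2))).
Check whether (!(e >= 9)) && (w < -5 ==> (((33/2)*e < -143/2 <==> 2*w <= 8) ==> 3*w <= -11)) && ((!(w < -5)) ==> (((33/2)*e < -88 <==> 2*w <= 8) ==> 3*w <= -11)) && m == 4 implies it.
Countermodel: at the initial state e = -13, m = 4, w = -6, the precondition holds but the weakest precondition fails.
Answer: invalid


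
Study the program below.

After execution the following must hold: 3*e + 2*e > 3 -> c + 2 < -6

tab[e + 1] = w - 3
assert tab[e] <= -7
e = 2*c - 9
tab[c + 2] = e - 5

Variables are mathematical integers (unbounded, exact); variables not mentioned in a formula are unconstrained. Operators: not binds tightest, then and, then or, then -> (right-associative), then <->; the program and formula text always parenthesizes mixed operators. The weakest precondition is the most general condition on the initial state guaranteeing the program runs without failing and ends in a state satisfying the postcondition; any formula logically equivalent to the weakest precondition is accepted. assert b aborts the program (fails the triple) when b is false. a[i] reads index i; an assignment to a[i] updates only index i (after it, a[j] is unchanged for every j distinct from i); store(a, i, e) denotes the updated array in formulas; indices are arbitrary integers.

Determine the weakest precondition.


Working backward. After the program, the postcondition 3*e + 2*e > 3 -> c + 2 < -6 must hold; in canonical form it is 5*e > 3 -> c < -8.
Before tab[c + 2] := e - 5: 5*e > 3 -> c < -8
Before e := 2*c - 9: 10*c > 48 -> c < -8
Before assert tab[e] <= -7: tab[e] <= -7 and (10*c > 48 -> c < -8)
Before tab[e + 1] := w - 3: store(tab, e + 1, w - 3)[e] <= -7 and (10*c > 48 -> c < -8)
Answer: WP = store(tab, e + 1, w - 3)[e] <= -7 and (10*c > 48 -> c < -8)


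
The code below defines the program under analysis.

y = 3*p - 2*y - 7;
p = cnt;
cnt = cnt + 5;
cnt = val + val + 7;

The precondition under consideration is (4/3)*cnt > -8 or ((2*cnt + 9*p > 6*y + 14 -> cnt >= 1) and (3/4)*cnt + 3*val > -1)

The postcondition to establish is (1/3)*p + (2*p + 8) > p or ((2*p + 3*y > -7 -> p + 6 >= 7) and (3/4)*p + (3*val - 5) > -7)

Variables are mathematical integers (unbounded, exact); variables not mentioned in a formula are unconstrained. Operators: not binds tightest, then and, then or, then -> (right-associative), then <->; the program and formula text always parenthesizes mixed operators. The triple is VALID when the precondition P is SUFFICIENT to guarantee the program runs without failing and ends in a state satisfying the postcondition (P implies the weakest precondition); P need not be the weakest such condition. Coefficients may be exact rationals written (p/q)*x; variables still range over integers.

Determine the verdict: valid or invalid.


Working backward. After the program, the postcondition (1/3)*p + (2*p + 8) > p or ((2*p + 3*y > -7 -> p + 6 >= 7) and (3/4)*p + (3*val - 5) > -7) must hold; in canonical form it is (4/3)*p > -8 or ((2*p + 3*y > -7 -> p >= 1) and (3/4)*p + 3*val > -2).
Before cnt := val + val + 7: (4/3)*p > -8 or ((2*p + 3*y > -7 -> p >= 1) and (3/4)*p + 3*val > -2)
Before cnt := cnt + 5: (4/3)*p > -8 or ((2*p + 3*y > -7 -> p >= 1) and (3/4)*p + 3*val > -2)
Before p := cnt: (4/3)*cnt > -8 or ((2*cnt + 3*y > -7 -> cnt >= 1) and (3/4)*cnt + 3*val > -2)
Before y := 3*p - 2*y - 7: (4/3)*cnt > -8 or ((2*cnt + 9*p > 6*y + 14 -> cnt >= 1) and (3/4)*cnt + 3*val > -2)
The weakest precondition is (4/3)*cnt > -8 or ((2*cnt + 9*p > 6*y + 14 -> cnt >= 1) and (3/4)*cnt + 3*val > -2).
Check whether (4/3)*cnt > -8 or ((2*cnt + 9*p > 6*y + 14 -> cnt >= 1) and (3/4)*cnt + 3*val > -1) implies it.
Every state satisfying the precondition satisfies the weakest precondition: the implication holds.
Answer: valid


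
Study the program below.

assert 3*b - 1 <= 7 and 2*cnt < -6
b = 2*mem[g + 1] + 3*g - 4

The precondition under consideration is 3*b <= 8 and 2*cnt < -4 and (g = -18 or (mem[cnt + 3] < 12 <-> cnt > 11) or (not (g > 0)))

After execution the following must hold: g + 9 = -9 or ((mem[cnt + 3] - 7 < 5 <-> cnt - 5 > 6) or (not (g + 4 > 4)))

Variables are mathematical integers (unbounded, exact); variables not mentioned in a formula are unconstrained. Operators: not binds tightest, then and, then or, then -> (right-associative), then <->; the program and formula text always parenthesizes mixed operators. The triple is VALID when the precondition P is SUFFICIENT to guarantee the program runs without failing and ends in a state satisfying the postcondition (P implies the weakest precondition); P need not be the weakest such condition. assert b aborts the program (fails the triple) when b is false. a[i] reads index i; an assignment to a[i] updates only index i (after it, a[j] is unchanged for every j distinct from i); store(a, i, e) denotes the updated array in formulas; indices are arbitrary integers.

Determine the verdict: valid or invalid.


Working backward. After the program, the postcondition g + 9 = -9 or ((mem[cnt + 3] - 7 < 5 <-> cnt - 5 > 6) or (not (g + 4 > 4))) must hold; in canonical form it is g = -18 or (mem[cnt + 3] < 12 <-> cnt > 11) or (not (g > 0)).
Before b := 2*mem[g + 1] + 3*g - 4: g = -18 or (mem[cnt + 3] < 12 <-> cnt > 11) or (not (g > 0))
Before assert 3*b - 1 <= 7 and 2*cnt < -6: 3*b <= 8 and 2*cnt < -6 and (g = -18 or (mem[cnt + 3] < 12 <-> cnt > 11) or (not (g > 0)))
The weakest precondition is 3*b <= 8 and 2*cnt < -6 and (g = -18 or (mem[cnt + 3] < 12 <-> cnt > 11) or (not (g > 0))).
Check whether 3*b <= 8 and 2*cnt < -4 and (g = -18 or (mem[cnt + 3] < 12 <-> cnt > 11) or (not (g > 0))) implies it.
Countermodel: at the initial state b = 2, cnt = -3, g = -18, mem = {[0] = 11, elsewhere 11}, the precondition holds but the weakest precondition fails.
Answer: invalid


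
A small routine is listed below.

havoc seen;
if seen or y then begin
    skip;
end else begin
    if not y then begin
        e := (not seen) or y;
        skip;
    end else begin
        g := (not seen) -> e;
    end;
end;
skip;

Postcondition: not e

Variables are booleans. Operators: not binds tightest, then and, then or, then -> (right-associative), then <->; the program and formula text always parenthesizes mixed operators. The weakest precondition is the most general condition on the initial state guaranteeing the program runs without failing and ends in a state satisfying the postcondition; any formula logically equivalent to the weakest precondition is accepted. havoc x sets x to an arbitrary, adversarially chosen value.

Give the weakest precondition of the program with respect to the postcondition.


Working backward. After the program, not e must hold.
Before skip: not e
Then branch requires not e; else branch requires ((not y) -> (not ((not seen) or y))) and (y -> (not e)).
Before the if: ((seen or y) -> (not e)) and ((not (seen or y)) -> (((not y) -> (not ((not seen) or y))) and (y -> (not e))))
Before havoc seen: (not e) and (y -> (not e)) and ((not y) -> (y and (y -> (not e))))
Answer: WP = (not e) and (y -> (not e)) and ((not y) -> (y and (y -> (not e))))


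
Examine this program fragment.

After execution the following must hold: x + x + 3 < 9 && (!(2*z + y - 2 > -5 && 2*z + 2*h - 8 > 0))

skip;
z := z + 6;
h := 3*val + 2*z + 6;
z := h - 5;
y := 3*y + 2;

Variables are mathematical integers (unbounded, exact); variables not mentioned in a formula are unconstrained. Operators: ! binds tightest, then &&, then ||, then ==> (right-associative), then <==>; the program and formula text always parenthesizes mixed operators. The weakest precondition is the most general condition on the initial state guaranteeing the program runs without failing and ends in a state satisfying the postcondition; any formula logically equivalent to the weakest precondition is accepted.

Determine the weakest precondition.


Working backward. After the program, the postcondition x + x + 3 < 9 && (!(2*z + y - 2 > -5 && 2*z + 2*h - 8 > 0)) must hold; in canonical form it is 2*x < 6 && (!(y + 2*z > -3 && 2*h + 2*z > 8)).
Before y := 3*y + 2: 2*x < 6 && (!(3*y + 2*z > -5 && 2*h + 2*z > 8))
Before z := h - 5: 2*x < 6 && (!(2*h + 3*y > 5 && 4*h > 18))
Before h := 3*val + 2*z + 6: 2*x < 6 && (!(6*val + 3*y + 4*z > -7 && 12*val + 8*z > -6))
Before z := z + 6: 2*x < 6 && (!(6*val + 3*y + 4*z > -31 && 12*val + 8*z > -54))
Before skip: 2*x < 6 && (!(6*val + 3*y + 4*z > -31 && 12*val + 8*z > -54))
Answer: WP = 2*x < 6 && (!(6*val + 3*y + 4*z > -31 && 12*val + 8*z > -54))


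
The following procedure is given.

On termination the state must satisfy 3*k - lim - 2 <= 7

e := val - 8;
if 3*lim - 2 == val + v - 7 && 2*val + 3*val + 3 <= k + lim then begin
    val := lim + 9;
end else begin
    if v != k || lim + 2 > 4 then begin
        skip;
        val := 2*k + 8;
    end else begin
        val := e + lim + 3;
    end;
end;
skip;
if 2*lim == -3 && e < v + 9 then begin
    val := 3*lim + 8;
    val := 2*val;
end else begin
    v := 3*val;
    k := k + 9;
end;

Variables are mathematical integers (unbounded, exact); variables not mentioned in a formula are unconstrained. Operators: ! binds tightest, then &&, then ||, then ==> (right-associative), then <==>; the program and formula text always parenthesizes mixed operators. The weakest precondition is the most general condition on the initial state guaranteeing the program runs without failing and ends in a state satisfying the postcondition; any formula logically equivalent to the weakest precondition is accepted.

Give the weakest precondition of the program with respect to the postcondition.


Working backward. After the program, the postcondition 3*k - lim - 2 <= 7 must hold; in canonical form it is 3*k <= lim + 9.
Then branch requires 3*k <= lim + 9; else branch requires 3*k <= lim - 18.
Before the if: ((2*lim == -3 && e < v + 9) ==> 3*k <= lim + 9) && ((!(2*lim == -3 && e < v + 9)) ==> 3*k <= lim - 18)
Before skip: ((2*lim == -3 && e < v + 9) ==> 3*k <= lim + 9) && ((!(2*lim == -3 && e < v + 9)) ==> 3*k <= lim - 18)
Then branch requires ((2*lim == -3 && e < v + 9) ==> 3*k <= lim + 9) && ((!(2*lim == -3 && e < v + 9)) ==> 3*k <= lim - 18); else branch requires ((v != k || lim > 2) ==> (((2*lim == -3 && e < v + 9) ==> 3*k <= lim + 9) && ((!(2*lim == -3 && e < v + 9)) ==> 3*k <= lim - 18))) && ((!(v != k || lim > 2)) ==> (((2*lim == -3 && e < v + 9) ==> 3*k <= lim + 9) && ((!(2*lim == -3 && e < v + 9)) ==> 3*k <= lim - 18))).
Before the if: ((3*lim == v + val - 5 && 5*val <= k + lim - 3) ==> (((2*lim == -3 && e < v + 9) ==> 3*k <= lim + 9) && ((!(2*lim == -3 && e < v + 9)) ==> 3*k <= lim - 18))) && ((!(3*lim == v + val - 5 && 5*val <= k + lim - 3)) ==> (((v != k || lim > 2) ==> (((2*lim == -3 && e < v + 9) ==> 3*k <= lim + 9) && ((!(2*lim == -3 && e < v + 9)) ==> 3*k <= lim - 18))) && ((!(v != k || lim > 2)) ==> (((2*lim == -3 && e < v + 9) ==> 3*k <= lim + 9) && ((!(2*lim == -3 && e < v + 9)) ==> 3*k <= lim - 18)))))
Before e := val - 8: ((3*lim == v + val - 5 && 5*val <= k + lim - 3) ==> (((2*lim == -3 && val < v + 17) ==> 3*k <= lim + 9) && ((!(2*lim == -3 && val < v + 17)) ==> 3*k <= lim - 18))) && ((!(3*lim == v + val - 5 && 5*val <= k + lim - 3)) ==> (((v != k || lim > 2) ==> (((2*lim == -3 && val < v + 17) ==> 3*k <= lim + 9) && ((!(2*lim == -3 && val < v + 17)) ==> 3*k <= lim - 18))) && ((!(v != k || lim > 2)) ==> (((2*lim == -3 && val < v + 17) ==> 3*k <= lim + 9) && ((!(2*lim == -3 && val < v + 17)) ==> 3*k <= lim - 18)))))
Answer: WP = ((3*lim == v + val - 5 && 5*val <= k + lim - 3) ==> (((2*lim == -3 && val < v + 17) ==> 3*k <= lim + 9) && ((!(2*lim == -3 && val < v + 17)) ==> 3*k <= lim - 18))) && ((!(3*lim == v + val - 5 && 5*val <= k + lim - 3)) ==> (((v != k || lim > 2) ==> (((2*lim == -3 && val < v + 17) ==> 3*k <= lim + 9) && ((!(2*lim == -3 && val < v + 17)) ==> 3*k <= lim - 18))) && ((!(v != k || lim > 2)) ==> (((2*lim == -3 && val < v + 17) ==> 3*k <= lim + 9) && ((!(2*lim == -3 && val < v + 17)) ==> 3*k <= lim - 18)))))


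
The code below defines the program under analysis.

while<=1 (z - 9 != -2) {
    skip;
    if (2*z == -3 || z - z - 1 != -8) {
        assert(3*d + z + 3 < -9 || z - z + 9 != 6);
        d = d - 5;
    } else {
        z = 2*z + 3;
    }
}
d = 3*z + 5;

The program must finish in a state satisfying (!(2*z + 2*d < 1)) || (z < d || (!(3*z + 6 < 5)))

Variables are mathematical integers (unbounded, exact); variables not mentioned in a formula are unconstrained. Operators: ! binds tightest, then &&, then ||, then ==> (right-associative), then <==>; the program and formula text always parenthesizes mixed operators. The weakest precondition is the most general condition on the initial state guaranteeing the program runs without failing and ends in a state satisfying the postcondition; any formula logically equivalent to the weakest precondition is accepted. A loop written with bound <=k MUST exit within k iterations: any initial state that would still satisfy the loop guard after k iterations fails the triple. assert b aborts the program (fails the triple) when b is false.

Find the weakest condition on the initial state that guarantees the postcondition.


Working backward. After the program, the postcondition (!(2*z + 2*d < 1)) || (z < d || (!(3*z + 6 < 5))) must hold; in canonical form it is (!(2*d + 2*z < 1)) || z < d || (!(3*z < -1)).
Before d := 3*z + 5: (!(8*z < -9)) || 2*z > -5 || (!(3*z < -1))
Before the loop (bound <=1), unroll the exhaustion recursion (WP_0 = exit-now case; WP_j = one more guarded iteration, up to j = 1):
  WP_0: (!(z != 7)) && ((!(8*z < -9)) || 2*z > -5 || (!(3*z < -1)))
  WP_1: (z != 7 ==> ((!(z != 7)) && ((!(8*z < -9)) || 2*z > -5 || (!(3*z < -1))))) && ((!(z != 7)) ==> ((!(8*z < -9)) || 2*z > -5 || (!(3*z < -1))))
So before the loop: (z != 7 ==> ((!(z != 7)) && ((!(8*z < -9)) || 2*z > -5 || (!(3*z < -1))))) && ((!(z != 7)) ==> ((!(8*z < -9)) || 2*z > -5 || (!(3*z < -1))))
Answer: WP = (z != 7 ==> ((!(z != 7)) && ((!(8*z < -9)) || 2*z > -5 || (!(3*z < -1))))) && ((!(z != 7)) ==> ((!(8*z < -9)) || 2*z > -5 || (!(3*z < -1))))


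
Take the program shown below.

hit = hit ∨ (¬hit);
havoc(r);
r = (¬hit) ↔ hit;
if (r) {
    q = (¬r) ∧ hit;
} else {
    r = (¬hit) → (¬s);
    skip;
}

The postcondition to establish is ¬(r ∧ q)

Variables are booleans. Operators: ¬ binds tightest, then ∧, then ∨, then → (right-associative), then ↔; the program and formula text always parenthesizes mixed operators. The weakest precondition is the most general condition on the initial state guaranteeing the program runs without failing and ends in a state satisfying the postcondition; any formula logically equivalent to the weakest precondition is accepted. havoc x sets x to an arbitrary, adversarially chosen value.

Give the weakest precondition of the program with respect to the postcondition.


Working backward. After the program, ¬(r ∧ q) must hold.
Then branch requires true; else branch requires ¬(((¬hit) → (¬s)) ∧ q).
Before the if: (¬r) → (¬(((¬hit) → (¬s)) ∧ q))
Before r := (¬hit) ↔ hit: (¬((¬hit) ↔ hit)) → (¬(((¬hit) → (¬s)) ∧ q))
Before havoc r: (¬((¬hit) ↔ hit)) → (¬(((¬hit) → (¬s)) ∧ q))
Before hit := hit ∨ (¬hit): ¬q
Answer: WP = ¬q


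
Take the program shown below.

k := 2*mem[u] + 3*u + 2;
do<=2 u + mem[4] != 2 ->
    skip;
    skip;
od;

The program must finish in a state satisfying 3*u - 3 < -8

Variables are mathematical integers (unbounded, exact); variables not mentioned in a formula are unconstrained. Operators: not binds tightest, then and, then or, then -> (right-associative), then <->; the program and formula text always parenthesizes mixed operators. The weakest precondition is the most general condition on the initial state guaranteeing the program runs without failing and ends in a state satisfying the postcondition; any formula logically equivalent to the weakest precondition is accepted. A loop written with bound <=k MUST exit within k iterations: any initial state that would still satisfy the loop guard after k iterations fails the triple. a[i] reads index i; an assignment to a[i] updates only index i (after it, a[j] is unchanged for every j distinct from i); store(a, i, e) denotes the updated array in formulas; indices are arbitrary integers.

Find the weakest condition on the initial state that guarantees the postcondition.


Working backward. After the program, the postcondition 3*u - 3 < -8 must hold; in canonical form it is 3*u < -5.
Before the loop (bound <=2), unroll the exhaustion recursion (WP_0 = exit-now case; WP_j = one more guarded iteration, up to j = 2):
  WP_0: (not (mem[4] + u != 2)) and 3*u < -5
  WP_1: (mem[4] + u != 2 -> ((not (mem[4] + u != 2)) and 3*u < -5)) and ((not (mem[4] + u != 2)) -> 3*u < -5)
  WP_2: (mem[4] + u != 2 -> ((mem[4] + u != 2 -> ((not (mem[4] + u != 2)) and 3*u < -5)) and ((not (mem[4] + u != 2)) -> 3*u < -5))) and ((not (mem[4] + u != 2)) -> 3*u < -5)
So before the loop: (mem[4] + u != 2 -> ((mem[4] + u != 2 -> ((not (mem[4] + u != 2)) and 3*u < -5)) and ((not (mem[4] + u != 2)) -> 3*u < -5))) and ((not (mem[4] + u != 2)) -> 3*u < -5)
Before k := 2*mem[u] + 3*u + 2: (mem[4] + u != 2 -> ((mem[4] + u != 2 -> ((not (mem[4] + u != 2)) and 3*u < -5)) and ((not (mem[4] + u != 2)) -> 3*u < -5))) and ((not (mem[4] + u != 2)) -> 3*u < -5)
Answer: WP = (mem[4] + u != 2 -> ((mem[4] + u != 2 -> ((not (mem[4] + u != 2)) and 3*u < -5)) and ((not (mem[4] + u != 2)) -> 3*u < -5))) and ((not (mem[4] + u != 2)) -> 3*u < -5)


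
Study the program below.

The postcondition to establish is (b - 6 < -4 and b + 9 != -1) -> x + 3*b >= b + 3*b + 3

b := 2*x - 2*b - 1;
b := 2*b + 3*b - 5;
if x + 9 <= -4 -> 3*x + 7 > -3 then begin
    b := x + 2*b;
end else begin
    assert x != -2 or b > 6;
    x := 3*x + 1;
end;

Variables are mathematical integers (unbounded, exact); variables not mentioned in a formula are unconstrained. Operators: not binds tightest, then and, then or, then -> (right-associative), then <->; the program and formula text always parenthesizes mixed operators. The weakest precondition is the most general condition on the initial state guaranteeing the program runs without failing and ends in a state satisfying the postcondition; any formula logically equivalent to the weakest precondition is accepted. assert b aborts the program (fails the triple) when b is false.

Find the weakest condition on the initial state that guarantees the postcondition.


Working backward. After the program, the postcondition (b - 6 < -4 and b + 9 != -1) -> x + 3*b >= b + 3*b + 3 must hold; in canonical form it is (b < 2 and b != -10) -> x >= b + 3.
Then branch requires (2*b + x < 2 and 2*b + x != -10) -> 2*b <= -3; else branch requires (x != -2 or b > 6) and ((b < 2 and b != -10) -> 3*x >= b + 2).
Before the if: ((x <= -13 -> 3*x > -10) -> ((2*b + x < 2 and 2*b + x != -10) -> 2*b <= -3)) and ((not (x <= -13 -> 3*x > -10)) -> ((x != -2 or b > 6) and ((b < 2 and b != -10) -> 3*x >= b + 2)))
Before b := 2*b + 3*b - 5: ((x <= -13 -> 3*x > -10) -> ((10*b + x < 12 and 10*b + x != 0) -> 10*b <= 7)) and ((not (x <= -13 -> 3*x > -10)) -> ((x != -2 or 5*b > 11) and ((5*b < 7 and 5*b != -5) -> 3*x >= 5*b - 3)))
Before b := 2*x - 2*b - 1: ((x <= -13 -> 3*x > -10) -> ((21*x < 20*b + 22 and 21*x != 20*b + 10) -> 20*x <= 20*b + 17)) and ((not (x <= -13 -> 3*x > -10)) -> ((x != -2 or 10*x > 10*b + 16) and ((10*x < 10*b + 12 and 10*x != 10*b) -> 10*b >= 7*x - 8)))
Answer: WP = ((x <= -13 -> 3*x > -10) -> ((21*x < 20*b + 22 and 21*x != 20*b + 10) -> 20*x <= 20*b + 17)) and ((not (x <= -13 -> 3*x > -10)) -> ((x != -2 or 10*x > 10*b + 16) and ((10*x < 10*b + 12 and 10*x != 10*b) -> 10*b >= 7*x - 8)))
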